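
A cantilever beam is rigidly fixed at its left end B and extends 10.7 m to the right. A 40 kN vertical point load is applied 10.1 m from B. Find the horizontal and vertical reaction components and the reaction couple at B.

B_x = 0, B_y = 40.00 kN, M_B = 404.0 kN·m

ΣF_x = 0: B_x = 0.
ΣF_y = 0: B_y − 40 = 0 → B_y = 40.00 kN.
ΣM about B: M_B − 40·10.1 = 0 → M_B = 404.0 kN·m.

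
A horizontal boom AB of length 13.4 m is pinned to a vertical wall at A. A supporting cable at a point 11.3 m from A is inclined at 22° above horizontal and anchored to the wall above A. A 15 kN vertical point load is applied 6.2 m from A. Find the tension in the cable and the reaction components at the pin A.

ΣM about A: T·sin22°·11.3 − 15·6.2 = 0 → T = 93/(11.3·0.374607) = 21.9699 ≈ 21.97 kN.
ΣF_x = 0: A_x − T·cos22° = 0 → A_x = 21.9699 × 0.927184 = 20.37 kN.
ΣF_y = 0: A_y + T·sin22° − 15 = 0 → A_y = 15 − 21.9699 × 0.374607 = 6.770 kN.

T = 21.97 kN, A_x = 20.37 kN, A_y = 6.770 kN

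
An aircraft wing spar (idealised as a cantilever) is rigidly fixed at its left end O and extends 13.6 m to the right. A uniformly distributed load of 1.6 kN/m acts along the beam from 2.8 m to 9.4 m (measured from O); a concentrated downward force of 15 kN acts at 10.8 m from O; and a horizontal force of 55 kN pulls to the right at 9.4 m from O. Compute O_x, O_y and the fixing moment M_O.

Resultant of the distributed load: 1.6 × 6.6 = 10.56 kN at 6.1 m from O.
ΣF_x = 0: O_x + 55 = 0 → O_x = -55.00 kN.
ΣF_y = 0: O_y − 1.6·6.6 − 15 = 0 → O_y = 25.56 kN.
ΣM about O: M_O − (1.6·6.6)·6.1 − 15·10.8 = 0 → M_O = 226.4 kN·m.

O_x = -55.00 kN, O_y = 25.56 kN, M_O = 226.4 kN·m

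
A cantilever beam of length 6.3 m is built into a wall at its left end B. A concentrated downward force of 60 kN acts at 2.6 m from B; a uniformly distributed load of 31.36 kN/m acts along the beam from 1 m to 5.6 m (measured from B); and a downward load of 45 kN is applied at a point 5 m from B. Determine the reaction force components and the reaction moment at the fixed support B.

Resultant of the distributed load: 31.36 × 4.6 = 144.256 kN at 3.3 m from B.
ΣF_x = 0: B_x = 0.
ΣF_y = 0: B_y − 60 − 31.36·4.6 − 45 = 0 → B_y = 249.3 kN.
ΣM about B: M_B − 60·2.6 − (31.36·4.6)·3.3 − 45·5 = 0 → M_B = 857.0 kN·m.

B_x = 0, B_y = 249.3 kN, M_B = 857.0 kN·m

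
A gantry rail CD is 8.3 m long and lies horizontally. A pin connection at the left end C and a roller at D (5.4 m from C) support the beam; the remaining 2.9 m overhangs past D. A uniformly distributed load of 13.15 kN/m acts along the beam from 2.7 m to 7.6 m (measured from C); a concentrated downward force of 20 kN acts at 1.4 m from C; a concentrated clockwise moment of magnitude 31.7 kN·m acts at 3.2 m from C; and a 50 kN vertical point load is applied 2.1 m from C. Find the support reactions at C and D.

Resultant of the distributed load: 13.15 × 4.9 = 64.435 kN at 5.15 m from C.
Moments about C: D_y·5.4 − (13.15·4.9)·5.15 − 20·1.4 − 31.7 − 50·2.1 = 0 → D_y = 496.54025/5.4 = 91.9519 ≈ 91.95 kN.
ΣF_y = 0: C_y + 91.9519 − 13.15·4.9 − 20 − 50 = 0 → C_y = 42.48 kN.
ΣF_x = 0: no horizontal applied forces, so C_x = 0.

C_x = 0, C_y = 42.48 kN, D_y = 91.95 kN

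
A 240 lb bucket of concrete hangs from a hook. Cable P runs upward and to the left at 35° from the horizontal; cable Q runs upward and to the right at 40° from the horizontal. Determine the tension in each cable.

ΣF_x = 0: −T_P·cos35° + T_Q·cos40° = 0 → T_Q = 1.06933·T_P.
ΣF_y = 0: T_P·sin35° + T_Q·sin40° = 240.
Substitute: T_P·(0.573576 + 1.06933·0.642788) = 240 → T_P = 190.336 ≈ 190.3 lb.
Then T_Q = 1.06933 × 190.336 = 203.5 lb.

T_P = 190.3 lb, T_Q = 203.5 lb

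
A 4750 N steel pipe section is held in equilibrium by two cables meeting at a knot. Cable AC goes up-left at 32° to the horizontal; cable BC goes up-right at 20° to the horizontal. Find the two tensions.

ΣF_x = 0: −T_AC·cos32° + T_BC·cos20° = 0 → T_BC = 0.902474·T_AC.
ΣF_y = 0: T_AC·sin32° + T_BC·sin20° = 4750.
Substitute: T_AC·(0.529919 + 0.902474·0.34202) = 4750 → T_AC = 5664.32 ≈ 5664 N.
Then T_BC = 0.902474 × 5664.32 = 5112 N.

T_AC = 5664 N, T_BC = 5112 N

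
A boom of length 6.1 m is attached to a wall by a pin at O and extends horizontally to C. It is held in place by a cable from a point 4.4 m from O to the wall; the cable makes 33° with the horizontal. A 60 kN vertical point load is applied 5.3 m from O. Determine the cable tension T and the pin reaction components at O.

T = 132.7 kN, O_x = 111.3 kN, O_y = -12.27 kN

ΣM about O: T·sin33°·4.4 − 60·5.3 = 0 → T = 318/(4.4·0.544639) = 132.698 ≈ 132.7 kN.
ΣF_x = 0: O_x − T·cos33° = 0 → O_x = 132.698 × 0.838671 = 111.3 kN.
ΣF_y = 0: O_y + T·sin33° − 60 = 0 → O_y = 60 − 132.698 × 0.544639 = -12.27 kN.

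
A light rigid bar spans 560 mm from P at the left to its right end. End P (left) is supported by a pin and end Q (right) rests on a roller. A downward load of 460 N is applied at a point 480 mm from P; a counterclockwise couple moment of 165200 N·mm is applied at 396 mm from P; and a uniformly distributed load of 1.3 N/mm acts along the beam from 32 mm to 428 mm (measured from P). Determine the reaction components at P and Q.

P_x = 0, P_y = 664.1 N, Q_y = 310.7 N

Resultant of the distributed load: 1.3 × 396 = 514.8 N at 230 mm from P.
Moments about P: Q_y·560 − 460·480 + 165200 − (1.3·396)·230 = 0 → Q_y = 174004/560 = 310.721 ≈ 310.7 N.
ΣF_y = 0: P_y + 310.721 − 460 − 1.3·396 = 0 → P_y = 664.1 N.
ΣF_x = 0: no horizontal applied forces, so P_x = 0.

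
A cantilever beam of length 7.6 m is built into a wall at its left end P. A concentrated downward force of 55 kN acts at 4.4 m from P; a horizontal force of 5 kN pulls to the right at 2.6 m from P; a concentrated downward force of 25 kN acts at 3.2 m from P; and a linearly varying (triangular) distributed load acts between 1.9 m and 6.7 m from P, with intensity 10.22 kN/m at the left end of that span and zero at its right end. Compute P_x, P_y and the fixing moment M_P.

Resultant of the triangular load: ½ × 10.22 × 4.8 = 24.528 kN, acting at 3.5 m from P (one-third of the span from the peak).
ΣF_x = 0: P_x + 5 = 0 → P_x = -5.000 kN.
ΣF_y = 0: P_y − 55 − 25 − ½·10.22·4.8 = 0 → P_y = 104.5 kN.
ΣM about P: M_P − 55·4.4 − 25·3.2 − (½·10.22·4.8)·3.5 = 0 → M_P = 407.8 kN·m.

P_x = -5.000 kN, P_y = 104.5 kN, M_P = 407.8 kN·m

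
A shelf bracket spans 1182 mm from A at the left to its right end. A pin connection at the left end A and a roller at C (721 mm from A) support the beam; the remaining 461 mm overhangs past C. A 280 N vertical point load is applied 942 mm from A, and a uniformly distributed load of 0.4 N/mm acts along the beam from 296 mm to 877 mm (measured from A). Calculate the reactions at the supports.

A_x = 0, A_y = -42.47 N, C_y = 554.9 N

Resultant of the distributed load: 0.4 × 581 = 232.4 N at 586.5 mm from A.
Moments about A: C_y·721 − 280·942 − (0.4·581)·586.5 = 0 → C_y = 400062.6/721 = 554.872 ≈ 554.9 N.
ΣF_y = 0: A_y + 554.872 − 280 − 0.4·581 = 0 → A_y = -42.47 N.
ΣF_x = 0: no horizontal applied forces, so A_x = 0.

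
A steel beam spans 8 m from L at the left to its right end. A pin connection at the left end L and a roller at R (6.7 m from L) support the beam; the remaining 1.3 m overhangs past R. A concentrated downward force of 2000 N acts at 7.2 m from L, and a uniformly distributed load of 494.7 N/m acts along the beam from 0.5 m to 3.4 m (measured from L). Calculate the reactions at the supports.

L_x = 0, L_y = 867.8 N, R_y = 2567 N

Resultant of the distributed load: 494.7 × 2.9 = 1434.63 N at 1.95 m from L.
ΣM about L: R_y·6.7 − 2000·7.2 − (494.7·2.9)·1.95 = 0 → R_y = 17197.5285/6.7 = 2566.8 ≈ 2567 N.
ΣF_y = 0: L_y + 2566.8 − 2000 − 494.7·2.9 = 0 → L_y = 867.8 N.
ΣF_x = 0: no horizontal applied forces, so L_x = 0.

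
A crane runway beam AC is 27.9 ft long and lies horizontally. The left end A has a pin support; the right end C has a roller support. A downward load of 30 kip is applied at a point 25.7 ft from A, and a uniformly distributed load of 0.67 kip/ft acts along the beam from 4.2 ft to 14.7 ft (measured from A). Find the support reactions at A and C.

A_x = 0, A_y = 7.018 kip, C_y = 30.02 kip

Resultant of the distributed load: 0.67 × 10.5 = 7.035 kip at 9.45 ft from A.
Taking moments about A: C_y·27.9 − 30·25.7 − (0.67·10.5)·9.45 = 0 → C_y = 837.48075/27.9 = 30.0172 ≈ 30.02 kip.
ΣF_y = 0: A_y + 30.0172 − 30 − 0.67·10.5 = 0 → A_y = 7.018 kip.
ΣF_x = 0: no horizontal applied forces, so A_x = 0.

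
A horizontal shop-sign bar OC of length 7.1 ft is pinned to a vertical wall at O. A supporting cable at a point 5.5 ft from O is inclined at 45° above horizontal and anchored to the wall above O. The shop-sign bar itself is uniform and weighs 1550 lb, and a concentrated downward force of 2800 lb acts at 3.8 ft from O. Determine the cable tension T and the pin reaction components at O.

T = 4151 lb, O_x = 2935 lb, O_y = 1415 lb

ΣM about O: T·sin45°·5.5 − 1550·3.55 − 2800·3.8 = 0 → T = 16142.5/(5.5·0.707107) = 4150.72 ≈ 4151 lb.
ΣF_x = 0: O_x − T·cos45° = 0 → O_x = 4150.72 × 0.707107 = 2935 lb.
ΣF_y = 0: O_y + T·sin45° − 1550 − 2800 = 0 → O_y = 4350 − 4150.72 × 0.707107 = 1415 lb.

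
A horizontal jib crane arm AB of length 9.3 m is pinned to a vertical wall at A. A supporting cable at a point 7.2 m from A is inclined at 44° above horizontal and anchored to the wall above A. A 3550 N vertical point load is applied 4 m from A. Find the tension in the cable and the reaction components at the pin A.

T = 2839 N, A_x = 2042 N, A_y = 1578 N

ΣM about A: T·sin44°·7.2 − 3550·4 = 0 → T = 14200/(7.2·0.694658) = 2839.13 ≈ 2839 N.
ΣF_x = 0: A_x − T·cos44° = 0 → A_x = 2839.13 × 0.71934 = 2042 N.
ΣF_y = 0: A_y + T·sin44° − 3550 = 0 → A_y = 3550 − 2839.13 × 0.694658 = 1578 N.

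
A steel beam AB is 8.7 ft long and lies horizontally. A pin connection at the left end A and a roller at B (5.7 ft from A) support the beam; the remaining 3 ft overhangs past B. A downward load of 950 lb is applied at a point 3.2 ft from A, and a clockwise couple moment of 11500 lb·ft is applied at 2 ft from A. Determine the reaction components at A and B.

A_x = 0, A_y = -1601 lb, B_y = 2551 lb

Taking moments about A: B_y·5.7 − 950·3.2 − 11500 = 0 → B_y = 14540/5.7 = 2550.88 ≈ 2551 lb.
ΣF_y = 0: A_y + 2550.88 − 950 = 0 → A_y = -1601 lb.
ΣF_x = 0: no horizontal applied forces, so A_x = 0.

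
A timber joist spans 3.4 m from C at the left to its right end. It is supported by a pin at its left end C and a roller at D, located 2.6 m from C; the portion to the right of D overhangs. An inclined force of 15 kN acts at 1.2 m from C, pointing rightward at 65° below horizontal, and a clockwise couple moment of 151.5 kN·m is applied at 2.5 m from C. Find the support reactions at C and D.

C_x = -6.339 kN, C_y = -50.95 kN, D_y = 64.54 kN

ΣM about C: D_y·2.6 − 15·sin65°·1.2 − 151.5 = 0 → D_y = 167.814/2.6 = 64.5438 ≈ 64.54 kN.
ΣF_y = 0: C_y + 64.5438 − 15·sin65° = 0 → C_y = -50.95 kN.
ΣF_x = 0: C_x + 15·cos65° = 0 → C_x = -6.339 kN.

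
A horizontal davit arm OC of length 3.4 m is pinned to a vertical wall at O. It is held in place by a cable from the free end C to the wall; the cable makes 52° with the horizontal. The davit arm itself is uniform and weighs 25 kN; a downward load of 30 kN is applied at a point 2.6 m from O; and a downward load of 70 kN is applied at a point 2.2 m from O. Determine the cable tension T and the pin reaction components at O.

ΣM about O: T·sin52°·3.4 − 25·1.7 − 30·2.6 − 70·2.2 = 0 → T = 274.5/(3.4·0.788011) = 102.455 ≈ 102.5 kN.
ΣF_x = 0: O_x − T·cos52° = 0 → O_x = 102.455 × 0.615661 = 63.08 kN.
ΣF_y = 0: O_y + T·sin52° − 25 − 30 − 70 = 0 → O_y = 125 − 102.455 × 0.788011 = 44.26 kN.

T = 102.5 kN, O_x = 63.08 kN, O_y = 44.26 kN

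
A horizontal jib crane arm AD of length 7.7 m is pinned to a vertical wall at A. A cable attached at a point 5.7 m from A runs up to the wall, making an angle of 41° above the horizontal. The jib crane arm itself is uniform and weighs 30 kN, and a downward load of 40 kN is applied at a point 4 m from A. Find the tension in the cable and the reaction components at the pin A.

T = 73.67 kN, A_x = 55.60 kN, A_y = 21.67 kN

ΣM about A: T·sin41°·5.7 − 30·3.85 − 40·4 = 0 → T = 275.5/(5.7·0.656059) = 73.6722 ≈ 73.67 kN.
ΣF_x = 0: A_x − T·cos41° = 0 → A_x = 73.6722 × 0.75471 = 55.60 kN.
ΣF_y = 0: A_y + T·sin41° − 30 − 40 = 0 → A_y = 70 − 73.6722 × 0.656059 = 21.67 kN.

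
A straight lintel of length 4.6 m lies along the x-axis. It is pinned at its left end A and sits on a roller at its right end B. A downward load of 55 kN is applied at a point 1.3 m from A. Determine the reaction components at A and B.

A_x = 0, A_y = 39.46 kN, B_y = 15.54 kN

ΣM about A: B_y·4.6 − 55·1.3 = 0 → B_y = 71.5/4.6 = 15.5435 ≈ 15.54 kN.
ΣF_y = 0: A_y + 15.5435 − 55 = 0 → A_y = 39.46 kN.
ΣF_x = 0: no horizontal applied forces, so A_x = 0.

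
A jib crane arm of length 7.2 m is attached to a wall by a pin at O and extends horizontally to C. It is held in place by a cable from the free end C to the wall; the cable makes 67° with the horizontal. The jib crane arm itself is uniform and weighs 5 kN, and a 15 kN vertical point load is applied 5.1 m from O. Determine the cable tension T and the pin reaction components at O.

T = 14.26 kN, O_x = 5.571 kN, O_y = 6.875 kN

ΣM about O: T·sin67°·7.2 − 5·3.6 − 15·5.1 = 0 → T = 94.5/(7.2·0.920505) = 14.2585 ≈ 14.26 kN.
ΣF_x = 0: O_x − T·cos67° = 0 → O_x = 14.2585 × 0.390731 = 5.571 kN.
ΣF_y = 0: O_y + T·sin67° − 5 − 15 = 0 → O_y = 20 − 14.2585 × 0.920505 = 6.875 kN.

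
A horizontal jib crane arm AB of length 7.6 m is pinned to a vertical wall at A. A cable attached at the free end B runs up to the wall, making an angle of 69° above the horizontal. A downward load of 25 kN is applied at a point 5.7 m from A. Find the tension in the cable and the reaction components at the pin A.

T = 20.08 kN, A_x = 7.197 kN, A_y = 6.250 kN

ΣM about A: T·sin69°·7.6 − 25·5.7 = 0 → T = 142.5/(7.6·0.93358) = 20.084 ≈ 20.08 kN.
ΣF_x = 0: A_x − T·cos69° = 0 → A_x = 20.084 × 0.358368 = 7.197 kN.
ΣF_y = 0: A_y + T·sin69° − 25 = 0 → A_y = 25 − 20.084 × 0.93358 = 6.250 kN.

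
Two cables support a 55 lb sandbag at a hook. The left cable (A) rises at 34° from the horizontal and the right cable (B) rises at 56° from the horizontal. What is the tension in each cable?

T_A = 30.76 lb, T_B = 45.60 lb

ΣF_x = 0: −T_A·cos34° + T_B·cos56° = 0 → T_B = 1.48256·T_A.
ΣF_y = 0: T_A·sin34° + T_B·sin56° = 55.
Substitute: T_A·(0.559193 + 1.48256·0.829038) = 55 → T_A = 30.7556 ≈ 30.76 lb.
Then T_B = 1.48256 × 30.7556 = 45.60 lb.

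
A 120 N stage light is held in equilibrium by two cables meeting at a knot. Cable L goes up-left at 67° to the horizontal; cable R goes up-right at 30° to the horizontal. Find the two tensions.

T_L = 104.7 N, T_R = 47.24 N

ΣF_x = 0: −T_L·cos67° + T_R·cos30° = 0 → T_R = 0.451177·T_L.
ΣF_y = 0: T_L·sin67° + T_R·sin30° = 120.
Substitute: T_L·(0.920505 + 0.451177·0.5) = 120 → T_L = 104.703 ≈ 104.7 N.
Then T_R = 0.451177 × 104.703 = 47.24 N.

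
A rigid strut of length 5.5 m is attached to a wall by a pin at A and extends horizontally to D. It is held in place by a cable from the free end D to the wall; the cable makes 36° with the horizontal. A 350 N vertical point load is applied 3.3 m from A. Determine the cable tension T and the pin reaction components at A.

ΣM about A: T·sin36°·5.5 − 350·3.3 = 0 → T = 1155/(5.5·0.587785) = 357.273 ≈ 357.3 N.
ΣF_x = 0: A_x − T·cos36° = 0 → A_x = 357.273 × 0.809017 = 289.0 N.
ΣF_y = 0: A_y + T·sin36° − 350 = 0 → A_y = 350 − 357.273 × 0.587785 = 140.0 N.

T = 357.3 N, A_x = 289.0 N, A_y = 140.0 N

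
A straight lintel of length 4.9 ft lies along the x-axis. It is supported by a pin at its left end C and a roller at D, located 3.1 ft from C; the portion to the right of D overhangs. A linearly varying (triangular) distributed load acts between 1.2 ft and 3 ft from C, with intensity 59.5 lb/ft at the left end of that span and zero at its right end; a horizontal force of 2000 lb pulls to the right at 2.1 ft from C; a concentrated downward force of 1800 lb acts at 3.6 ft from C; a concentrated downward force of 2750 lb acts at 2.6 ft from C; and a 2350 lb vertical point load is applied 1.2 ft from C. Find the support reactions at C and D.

Resultant of the triangular load: ½ × 59.5 × 1.8 = 53.55 lb, acting at 1.8 ft from C (one-third of the span from the peak).
Moments about C: D_y·3.1 − (½·59.5·1.8)·1.8 − 1800·3.6 − 2750·2.6 − 2350·1.2 = 0 → D_y = 16546.39/3.1 = 5337.55 ≈ 5338 lb.
ΣF_y = 0: C_y + 5337.55 − ½·59.5·1.8 − 1800 − 2750 − 2350 = 0 → C_y = 1616 lb.
ΣF_x = 0: C_x + 2000 = 0 → C_x = -2000 lb.

C_x = -2000 lb, C_y = 1616 lb, D_y = 5338 lb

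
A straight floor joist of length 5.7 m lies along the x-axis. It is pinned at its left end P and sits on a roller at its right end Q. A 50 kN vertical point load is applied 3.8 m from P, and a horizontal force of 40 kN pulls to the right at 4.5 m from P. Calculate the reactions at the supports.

Moments about P: Q_y·5.7 − 50·3.8 = 0 → Q_y = 190/5.7 = 33.3333 ≈ 33.33 kN.
ΣF_y = 0: P_y + 33.3333 − 50 = 0 → P_y = 16.67 kN.
ΣF_x = 0: P_x + 40 = 0 → P_x = -40.00 kN.

P_x = -40.00 kN, P_y = 16.67 kN, Q_y = 33.33 kN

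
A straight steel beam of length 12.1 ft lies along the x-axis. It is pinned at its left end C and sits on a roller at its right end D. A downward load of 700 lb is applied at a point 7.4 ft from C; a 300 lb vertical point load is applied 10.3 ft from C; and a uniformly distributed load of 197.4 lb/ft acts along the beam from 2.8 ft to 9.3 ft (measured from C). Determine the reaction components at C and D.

Resultant of the distributed load: 197.4 × 6.5 = 1283.1 lb at 6.05 ft from C.
Moments about C: D_y·12.1 − 700·7.4 − 300·10.3 − (197.4·6.5)·6.05 = 0 → D_y = 16032.755/12.1 = 1325.02 ≈ 1325 lb.
ΣF_y = 0: C_y + 1325.02 − 700 − 300 − 197.4·6.5 = 0 → C_y = 958.1 lb.
ΣF_x = 0: no horizontal applied forces, so C_x = 0.

C_x = 0, C_y = 958.1 lb, D_y = 1325 lb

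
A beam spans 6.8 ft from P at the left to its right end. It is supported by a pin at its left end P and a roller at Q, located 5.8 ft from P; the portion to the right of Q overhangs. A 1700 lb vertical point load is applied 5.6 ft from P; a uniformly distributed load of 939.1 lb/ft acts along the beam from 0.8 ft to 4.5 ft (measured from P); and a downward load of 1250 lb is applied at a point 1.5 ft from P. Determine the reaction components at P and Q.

Resultant of the distributed load: 939.1 × 3.7 = 3474.67 lb at 2.65 ft from P.
ΣM about P: Q_y·5.8 − 1700·5.6 − (939.1·3.7)·2.65 − 1250·1.5 = 0 → Q_y = 20602.8755/5.8 = 3552.22 ≈ 3552 lb.
ΣF_y = 0: P_y + 3552.22 − 1700 − 939.1·3.7 − 1250 = 0 → P_y = 2872 lb.
ΣF_x = 0: no horizontal applied forces, so P_x = 0.

P_x = 0, P_y = 2872 lb, Q_y = 3552 lb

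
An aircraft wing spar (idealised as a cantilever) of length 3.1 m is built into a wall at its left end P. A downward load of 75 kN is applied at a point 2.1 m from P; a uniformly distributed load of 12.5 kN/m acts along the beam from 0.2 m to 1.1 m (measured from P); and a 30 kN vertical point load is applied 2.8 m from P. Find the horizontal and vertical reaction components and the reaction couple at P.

Resultant of the distributed load: 12.5 × 0.9 = 11.25 kN at 0.65 m from P.
ΣF_x = 0: P_x = 0.
ΣF_y = 0: P_y − 75 − 12.5·0.9 − 30 = 0 → P_y = 116.2 kN.
ΣM about P: M_P − 75·2.1 − (12.5·0.9)·0.65 − 30·2.8 = 0 → M_P = 248.8 kN·m.

P_x = 0, P_y = 116.2 kN, M_P = 248.8 kN·m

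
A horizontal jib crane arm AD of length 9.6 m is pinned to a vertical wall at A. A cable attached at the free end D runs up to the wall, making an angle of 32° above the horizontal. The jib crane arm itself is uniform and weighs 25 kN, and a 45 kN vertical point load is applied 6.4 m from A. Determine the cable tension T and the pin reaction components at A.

T = 80.20 kN, A_x = 68.01 kN, A_y = 27.50 kN

ΣM about A: T·sin32°·9.6 − 25·4.8 − 45·6.4 = 0 → T = 408/(9.6·0.529919) = 80.2009 ≈ 80.20 kN.
ΣF_x = 0: A_x − T·cos32° = 0 → A_x = 80.2009 × 0.848048 = 68.01 kN.
ΣF_y = 0: A_y + T·sin32° − 25 − 45 = 0 → A_y = 70 − 80.2009 × 0.529919 = 27.50 kN.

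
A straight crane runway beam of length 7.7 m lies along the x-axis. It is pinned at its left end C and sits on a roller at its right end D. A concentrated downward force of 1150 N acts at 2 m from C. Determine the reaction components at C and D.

C_x = 0, C_y = 851.3 N, D_y = 298.7 N

Taking moments about C: D_y·7.7 − 1150·2 = 0 → D_y = 2300/7.7 = 298.701 ≈ 298.7 N.
ΣF_y = 0: C_y + 298.701 − 1150 = 0 → C_y = 851.3 N.
ΣF_x = 0: no horizontal applied forces, so C_x = 0.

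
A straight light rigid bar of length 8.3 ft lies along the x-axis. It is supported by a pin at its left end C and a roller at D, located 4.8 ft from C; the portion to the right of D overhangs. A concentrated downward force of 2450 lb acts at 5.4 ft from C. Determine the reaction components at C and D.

Taking moments about C: D_y·4.8 − 2450·5.4 = 0 → D_y = 13230/4.8 = 2756.25 ≈ 2756 lb.
ΣF_y = 0: C_y + 2756.25 − 2450 = 0 → C_y = -306.2 lb.
ΣF_x = 0: no horizontal applied forces, so C_x = 0.

C_x = 0, C_y = -306.2 lb, D_y = 2756 lb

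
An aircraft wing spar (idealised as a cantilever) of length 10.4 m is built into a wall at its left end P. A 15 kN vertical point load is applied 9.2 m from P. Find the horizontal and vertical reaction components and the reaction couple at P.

ΣF_x = 0: P_x = 0.
ΣF_y = 0: P_y − 15 = 0 → P_y = 15.00 kN.
ΣM about P: M_P − 15·9.2 = 0 → M_P = 138.0 kN·m.

P_x = 0, P_y = 15.00 kN, M_P = 138.0 kN·m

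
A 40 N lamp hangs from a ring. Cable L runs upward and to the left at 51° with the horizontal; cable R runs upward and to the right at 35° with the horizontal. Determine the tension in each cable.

ΣF_x = 0: −T_L·cos51° + T_R·cos35° = 0 → T_R = 0.768258·T_L.
ΣF_y = 0: T_L·sin51° + T_R·sin35° = 40.
Substitute: T_L·(0.777146 + 0.768258·0.573576) = 40 → T_L = 32.8461 ≈ 32.85 N.
Then T_R = 0.768258 × 32.8461 = 25.23 N.

T_L = 32.85 N, T_R = 25.23 N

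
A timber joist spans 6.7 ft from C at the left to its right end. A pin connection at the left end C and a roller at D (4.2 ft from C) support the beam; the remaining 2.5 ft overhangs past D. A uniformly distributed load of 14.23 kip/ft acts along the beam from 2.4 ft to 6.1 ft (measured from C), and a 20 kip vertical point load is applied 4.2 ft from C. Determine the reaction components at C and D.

Resultant of the distributed load: 14.23 × 3.7 = 52.651 kip at 4.25 ft from C.
Taking moments about C: D_y·4.2 − (14.23·3.7)·4.25 − 20·4.2 = 0 → D_y = 307.76675/4.2 = 73.2778 ≈ 73.28 kip.
ΣF_y = 0: C_y + 73.2778 − 14.23·3.7 − 20 = 0 → C_y = -0.6268 kip.
ΣF_x = 0: no horizontal applied forces, so C_x = 0.

C_x = 0, C_y = -0.6268 kip, D_y = 73.28 kip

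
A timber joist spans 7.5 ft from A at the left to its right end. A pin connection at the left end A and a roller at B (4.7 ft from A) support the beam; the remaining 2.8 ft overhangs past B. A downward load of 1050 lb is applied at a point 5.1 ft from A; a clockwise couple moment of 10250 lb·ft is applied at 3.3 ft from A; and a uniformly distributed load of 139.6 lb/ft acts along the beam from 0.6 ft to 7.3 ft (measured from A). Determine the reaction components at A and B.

Resultant of the distributed load: 139.6 × 6.7 = 935.32 lb at 3.95 ft from A.
Taking moments about A: B_y·4.7 − 1050·5.1 − 10250 − (139.6·6.7)·3.95 = 0 → B_y = 19299.514/4.7 = 4106.28 ≈ 4106 lb.
ΣF_y = 0: A_y + 4106.28 − 1050 − 139.6·6.7 = 0 → A_y = -2121 lb.
ΣF_x = 0: no horizontal applied forces, so A_x = 0.

A_x = 0, A_y = -2121 lb, B_y = 4106 lb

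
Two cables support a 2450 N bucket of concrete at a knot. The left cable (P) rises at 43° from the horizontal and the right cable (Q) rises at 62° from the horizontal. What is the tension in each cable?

T_P = 1191 N, T_Q = 1855 N

ΣF_x = 0: −T_P·cos43° + T_Q·cos62° = 0 → T_Q = 1.55782·T_P.
ΣF_y = 0: T_P·sin43° + T_Q·sin62° = 2450.
Substitute: T_P·(0.681998 + 1.55782·0.882948) = 2450 → T_P = 1190.78 ≈ 1191 N.
Then T_Q = 1.55782 × 1190.78 = 1855 N.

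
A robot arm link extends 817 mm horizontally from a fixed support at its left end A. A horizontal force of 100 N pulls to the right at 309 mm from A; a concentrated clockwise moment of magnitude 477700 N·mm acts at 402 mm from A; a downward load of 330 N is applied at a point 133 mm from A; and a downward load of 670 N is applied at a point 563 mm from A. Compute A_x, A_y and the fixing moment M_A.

A_x = -100.0 N, A_y = 1000 N, M_A = 898800 N·mm

ΣF_x = 0: A_x + 100 = 0 → A_x = -100.0 N.
ΣF_y = 0: A_y − 330 − 670 = 0 → A_y = 1000 N.
ΣM about A: M_A − 477700 − 330·133 − 670·563 = 0 → M_A = 898800 N·mm.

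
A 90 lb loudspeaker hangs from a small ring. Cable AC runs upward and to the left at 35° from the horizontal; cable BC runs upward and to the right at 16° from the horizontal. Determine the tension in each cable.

T_AC = 111.3 lb, T_BC = 94.86 lb

ΣF_x = 0: −T_AC·cos35° + T_BC·cos16° = 0 → T_BC = 0.852163·T_AC.
ΣF_y = 0: T_AC·sin35° + T_BC·sin16° = 90.
Substitute: T_AC·(0.573576 + 0.852163·0.275637) = 90 → T_AC = 111.322 ≈ 111.3 lb.
Then T_BC = 0.852163 × 111.322 = 94.86 lb.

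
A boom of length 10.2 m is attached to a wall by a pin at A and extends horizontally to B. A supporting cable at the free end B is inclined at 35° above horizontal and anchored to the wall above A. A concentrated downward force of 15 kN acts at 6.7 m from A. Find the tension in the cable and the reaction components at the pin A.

ΣM about A: T·sin35°·10.2 − 15·6.7 = 0 → T = 100.5/(10.2·0.573576) = 17.1781 ≈ 17.18 kN.
ΣF_x = 0: A_x − T·cos35° = 0 → A_x = 17.1781 × 0.819152 = 14.07 kN.
ΣF_y = 0: A_y + T·sin35° − 15 = 0 → A_y = 15 − 17.1781 × 0.573576 = 5.147 kN.

T = 17.18 kN, A_x = 14.07 kN, A_y = 5.147 kN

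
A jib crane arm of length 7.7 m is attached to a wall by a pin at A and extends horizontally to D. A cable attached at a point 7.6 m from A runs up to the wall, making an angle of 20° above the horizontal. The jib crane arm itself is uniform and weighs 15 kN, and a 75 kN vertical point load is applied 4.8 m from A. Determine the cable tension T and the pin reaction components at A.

T = 160.7 kN, A_x = 151.0 kN, A_y = 35.03 kN

ΣM about A: T·sin20°·7.6 − 15·3.85 − 75·4.8 = 0 → T = 417.75/(7.6·0.34202) = 160.713 ≈ 160.7 kN.
ΣF_x = 0: A_x − T·cos20° = 0 → A_x = 160.713 × 0.939693 = 151.0 kN.
ΣF_y = 0: A_y + T·sin20° − 15 − 75 = 0 → A_y = 90 − 160.713 × 0.34202 = 35.03 kN.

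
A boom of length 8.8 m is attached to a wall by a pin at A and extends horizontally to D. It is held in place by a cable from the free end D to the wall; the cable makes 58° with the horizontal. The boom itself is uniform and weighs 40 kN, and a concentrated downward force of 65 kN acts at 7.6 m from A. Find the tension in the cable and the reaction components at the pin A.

T = 89.78 kN, A_x = 47.58 kN, A_y = 28.86 kN

ΣM about A: T·sin58°·8.8 − 40·4.4 − 65·7.6 = 0 → T = 670/(8.8·0.848048) = 89.7784 ≈ 89.78 kN.
ΣF_x = 0: A_x − T·cos58° = 0 → A_x = 89.7784 × 0.529919 = 47.58 kN.
ΣF_y = 0: A_y + T·sin58° − 40 − 65 = 0 → A_y = 105 − 89.7784 × 0.848048 = 28.86 kN.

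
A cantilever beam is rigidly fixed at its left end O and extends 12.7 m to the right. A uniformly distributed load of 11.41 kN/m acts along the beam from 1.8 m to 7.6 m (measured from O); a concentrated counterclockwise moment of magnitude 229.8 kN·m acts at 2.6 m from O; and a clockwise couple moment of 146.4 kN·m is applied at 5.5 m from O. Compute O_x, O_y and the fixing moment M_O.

O_x = 0, O_y = 66.18 kN, M_O = 227.6 kN·m

Resultant of the distributed load: 11.41 × 5.8 = 66.178 kN at 4.7 m from O.
ΣF_x = 0: O_x = 0.
ΣF_y = 0: O_y − 11.41·5.8 = 0 → O_y = 66.18 kN.
ΣM about O: M_O − (11.41·5.8)·4.7 + 229.8 − 146.4 = 0 → M_O = 227.6 kN·m.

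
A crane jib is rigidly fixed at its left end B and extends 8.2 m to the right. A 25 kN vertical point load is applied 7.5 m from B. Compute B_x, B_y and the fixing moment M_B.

ΣF_x = 0: B_x = 0.
ΣF_y = 0: B_y − 25 = 0 → B_y = 25.00 kN.
ΣM about B: M_B − 25·7.5 = 0 → M_B = 187.5 kN·m.

B_x = 0, B_y = 25.00 kN, M_B = 187.5 kN·m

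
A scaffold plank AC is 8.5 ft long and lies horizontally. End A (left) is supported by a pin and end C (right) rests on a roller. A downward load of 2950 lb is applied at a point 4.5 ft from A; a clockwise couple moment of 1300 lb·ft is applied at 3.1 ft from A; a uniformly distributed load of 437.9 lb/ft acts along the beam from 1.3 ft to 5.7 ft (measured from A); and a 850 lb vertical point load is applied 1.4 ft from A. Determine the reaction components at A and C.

A_x = 0, A_y = 3079 lb, C_y = 2648 lb

Resultant of the distributed load: 437.9 × 4.4 = 1926.76 lb at 3.5 ft from A.
Taking moments about A: C_y·8.5 − 2950·4.5 − 1300 − (437.9·4.4)·3.5 − 850·1.4 = 0 → C_y = 22508.66/8.5 = 2648.08 ≈ 2648 lb.
ΣF_y = 0: A_y + 2648.08 − 2950 − 437.9·4.4 − 850 = 0 → A_y = 3079 lb.
ΣF_x = 0: no horizontal applied forces, so A_x = 0.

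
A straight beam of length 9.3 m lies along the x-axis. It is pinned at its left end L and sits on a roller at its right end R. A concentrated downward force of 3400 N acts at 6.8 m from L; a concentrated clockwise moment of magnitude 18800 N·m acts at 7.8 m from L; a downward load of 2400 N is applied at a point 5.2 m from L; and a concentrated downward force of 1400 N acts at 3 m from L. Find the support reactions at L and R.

Taking moments about L: R_y·9.3 − 3400·6.8 − 18800 − 2400·5.2 − 1400·3 = 0 → R_y = 58600/9.3 = 6301.08 ≈ 6301 N.
ΣF_y = 0: L_y + 6301.08 − 3400 − 2400 − 1400 = 0 → L_y = 898.9 N.
ΣF_x = 0: no horizontal applied forces, so L_x = 0.

L_x = 0, L_y = 898.9 N, R_y = 6301 N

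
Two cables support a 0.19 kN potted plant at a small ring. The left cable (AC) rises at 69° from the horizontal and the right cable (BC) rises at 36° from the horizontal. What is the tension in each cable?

ΣF_x = 0: −T_AC·cos69° + T_BC·cos36° = 0 → T_BC = 0.442967·T_AC.
ΣF_y = 0: T_AC·sin69° + T_BC·sin36° = 0.19.
Substitute: T_AC·(0.93358 + 0.442967·0.587785) = 0.19 → T_AC = 0.159136 ≈ 0.1591 kN.
Then T_BC = 0.442967 × 0.159136 = 0.07049 kN.

T_AC = 0.1591 kN, T_BC = 0.07049 kN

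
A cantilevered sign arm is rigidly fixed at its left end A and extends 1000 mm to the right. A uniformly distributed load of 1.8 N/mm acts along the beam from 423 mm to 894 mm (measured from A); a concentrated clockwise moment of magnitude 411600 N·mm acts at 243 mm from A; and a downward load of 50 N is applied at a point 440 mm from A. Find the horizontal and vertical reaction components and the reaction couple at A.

Resultant of the distributed load: 1.8 × 471 = 847.8 N at 658.5 mm from A.
ΣF_x = 0: A_x = 0.
ΣF_y = 0: A_y − 1.8·471 − 50 = 0 → A_y = 897.8 N.
ΣM about A: M_A − (1.8·471)·658.5 − 411600 − 50·440 = 0 → M_A = 991900 N·mm.

A_x = 0, A_y = 897.8 N, M_A = 991900 N·mm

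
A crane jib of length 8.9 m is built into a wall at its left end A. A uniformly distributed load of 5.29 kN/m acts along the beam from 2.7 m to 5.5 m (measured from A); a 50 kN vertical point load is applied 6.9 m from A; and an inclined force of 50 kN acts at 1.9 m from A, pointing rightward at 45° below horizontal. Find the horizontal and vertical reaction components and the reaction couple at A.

A_x = -35.36 kN, A_y = 100.2 kN, M_A = 472.9 kN·m

Resultant of the distributed load: 5.29 × 2.8 = 14.812 kN at 4.1 m from A.
ΣF_x = 0: A_x + 50·cos45° = 0 → A_x = -35.36 kN.
ΣF_y = 0: A_y − 5.29·2.8 − 50 − 50·sin45° = 0 → A_y = 100.2 kN.
ΣM about A: M_A − (5.29·2.8)·4.1 − 50·6.9 − 50·sin45°·1.9 = 0 → M_A = 472.9 kN·m.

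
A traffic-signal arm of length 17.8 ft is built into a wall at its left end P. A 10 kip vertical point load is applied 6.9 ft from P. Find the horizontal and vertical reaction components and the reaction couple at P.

ΣF_x = 0: P_x = 0.
ΣF_y = 0: P_y − 10 = 0 → P_y = 10.00 kip.
ΣM about P: M_P − 10·6.9 = 0 → M_P = 69.00 kip·ft.

P_x = 0, P_y = 10.00 kip, M_P = 69.00 kip·ft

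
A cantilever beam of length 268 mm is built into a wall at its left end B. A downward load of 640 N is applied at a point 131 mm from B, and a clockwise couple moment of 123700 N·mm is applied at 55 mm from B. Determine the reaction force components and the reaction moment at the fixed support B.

B_x = 0, B_y = 640.0 N, M_B = 207500 N·mm

ΣF_x = 0: B_x = 0.
ΣF_y = 0: B_y − 640 = 0 → B_y = 640.0 N.
ΣM about B: M_B − 640·131 − 123700 = 0 → M_B = 207500 N·mm.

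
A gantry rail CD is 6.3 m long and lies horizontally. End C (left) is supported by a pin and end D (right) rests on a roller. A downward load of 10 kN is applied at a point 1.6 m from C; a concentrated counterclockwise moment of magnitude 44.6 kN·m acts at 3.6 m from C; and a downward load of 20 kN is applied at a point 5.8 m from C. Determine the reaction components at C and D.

C_x = 0, C_y = 16.13 kN, D_y = 13.87 kN

Moments about C: D_y·6.3 − 10·1.6 + 44.6 − 20·5.8 = 0 → D_y = 87.4/6.3 = 13.873 ≈ 13.87 kN.
ΣF_y = 0: C_y + 13.873 − 10 − 20 = 0 → C_y = 16.13 kN.
ΣF_x = 0: no horizontal applied forces, so C_x = 0.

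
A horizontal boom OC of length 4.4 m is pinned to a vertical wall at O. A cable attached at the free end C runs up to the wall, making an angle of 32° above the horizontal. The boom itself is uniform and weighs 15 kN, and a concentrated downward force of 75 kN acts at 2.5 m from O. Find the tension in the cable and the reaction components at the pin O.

T = 94.57 kN, O_x = 80.20 kN, O_y = 39.89 kN

ΣM about O: T·sin32°·4.4 − 15·2.2 − 75·2.5 = 0 → T = 220.5/(4.4·0.529919) = 94.5685 ≈ 94.57 kN.
ΣF_x = 0: O_x − T·cos32° = 0 → O_x = 94.5685 × 0.848048 = 80.20 kN.
ΣF_y = 0: O_y + T·sin32° − 15 − 75 = 0 → O_y = 90 − 94.5685 × 0.529919 = 39.89 kN.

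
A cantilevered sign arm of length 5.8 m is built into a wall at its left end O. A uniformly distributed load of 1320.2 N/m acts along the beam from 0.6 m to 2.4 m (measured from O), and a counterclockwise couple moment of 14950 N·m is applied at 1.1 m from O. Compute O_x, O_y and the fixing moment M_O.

Resultant of the distributed load: 1320.2 × 1.8 = 2376.36 N at 1.5 m from O.
ΣF_x = 0: O_x = 0.
ΣF_y = 0: O_y − 1320.2·1.8 = 0 → O_y = 2376 N.
ΣM about O: M_O − (1320.2·1.8)·1.5 + 14950 = 0 → M_O = -11390 N·m.

O_x = 0, O_y = 2376 N, M_O = -11390 N·m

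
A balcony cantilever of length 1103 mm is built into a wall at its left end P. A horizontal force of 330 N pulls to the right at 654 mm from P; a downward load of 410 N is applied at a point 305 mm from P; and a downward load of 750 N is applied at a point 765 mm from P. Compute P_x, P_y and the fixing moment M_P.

P_x = -330.0 N, P_y = 1160 N, M_P = 698800 N·mm

ΣF_x = 0: P_x + 330 = 0 → P_x = -330.0 N.
ΣF_y = 0: P_y − 410 − 750 = 0 → P_y = 1160 N.
ΣM about P: M_P − 410·305 − 750·765 = 0 → M_P = 698800 N·mm.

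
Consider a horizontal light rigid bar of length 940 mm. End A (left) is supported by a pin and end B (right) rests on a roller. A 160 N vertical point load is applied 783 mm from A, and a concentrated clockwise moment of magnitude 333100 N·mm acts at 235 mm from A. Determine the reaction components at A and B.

A_x = 0, A_y = -327.6 N, B_y = 487.6 N

Moments about A: B_y·940 − 160·783 − 333100 = 0 → B_y = 458380/940 = 487.638 ≈ 487.6 N.
ΣF_y = 0: A_y + 487.638 − 160 = 0 → A_y = -327.6 N.
ΣF_x = 0: no horizontal applied forces, so A_x = 0.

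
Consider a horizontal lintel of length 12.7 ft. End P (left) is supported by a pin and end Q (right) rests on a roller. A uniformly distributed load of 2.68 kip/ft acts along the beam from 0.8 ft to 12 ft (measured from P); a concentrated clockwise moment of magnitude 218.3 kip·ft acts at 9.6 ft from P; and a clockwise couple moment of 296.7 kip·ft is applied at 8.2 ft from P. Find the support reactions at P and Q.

P_x = 0, P_y = -25.66 kip, Q_y = 55.68 kip

Resultant of the distributed load: 2.68 × 11.2 = 30.016 kip at 6.4 ft from P.
Moments about P: Q_y·12.7 − (2.68·11.2)·6.4 − 218.3 − 296.7 = 0 → Q_y = 707.1024/12.7 = 55.6774 ≈ 55.68 kip.
ΣF_y = 0: P_y + 55.6774 − 2.68·11.2 = 0 → P_y = -25.66 kip.
ΣF_x = 0: no horizontal applied forces, so P_x = 0.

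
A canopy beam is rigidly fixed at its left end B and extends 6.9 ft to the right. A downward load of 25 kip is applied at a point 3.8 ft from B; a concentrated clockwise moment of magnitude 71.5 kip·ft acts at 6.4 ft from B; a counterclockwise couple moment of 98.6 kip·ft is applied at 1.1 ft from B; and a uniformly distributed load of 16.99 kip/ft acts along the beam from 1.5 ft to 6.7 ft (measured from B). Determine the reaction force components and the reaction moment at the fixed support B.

B_x = 0, B_y = 113.3 kip, M_B = 430.1 kip·ft

Resultant of the distributed load: 16.99 × 5.2 = 88.348 kip at 4.1 ft from B.
ΣF_x = 0: B_x = 0.
ΣF_y = 0: B_y − 25 − 16.99·5.2 = 0 → B_y = 113.3 kip.
ΣM about B: M_B − 25·3.8 − 71.5 + 98.6 − (16.99·5.2)·4.1 = 0 → M_B = 430.1 kip·ft.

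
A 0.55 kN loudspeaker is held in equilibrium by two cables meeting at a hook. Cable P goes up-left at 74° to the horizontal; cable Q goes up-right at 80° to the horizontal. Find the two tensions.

T_P = 0.2179 kN, T_Q = 0.3458 kN

ΣF_x = 0: −T_P·cos74° + T_Q·cos80° = 0 → T_Q = 1.58733·T_P.
ΣF_y = 0: T_P·sin74° + T_Q·sin80° = 0.55.
Substitute: T_P·(0.961262 + 1.58733·0.984808) = 0.55 → T_P = 0.217867 ≈ 0.2179 kN.
Then T_Q = 1.58733 × 0.217867 = 0.3458 kN.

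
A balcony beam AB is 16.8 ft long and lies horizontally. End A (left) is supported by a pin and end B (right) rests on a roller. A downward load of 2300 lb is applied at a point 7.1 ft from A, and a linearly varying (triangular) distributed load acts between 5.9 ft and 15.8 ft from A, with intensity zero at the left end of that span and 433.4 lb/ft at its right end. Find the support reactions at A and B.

Resultant of the triangular load: ½ × 433.4 × 9.9 = 2145.33 lb, acting at 12.5 ft from A (one-third of the span from the peak).
Taking moments about A: B_y·16.8 − 2300·7.1 − (½·433.4·9.9)·12.5 = 0 → B_y = 43146.625/16.8 = 2568.25 ≈ 2568 lb.
ΣF_y = 0: A_y + 2568.25 − 2300 − ½·433.4·9.9 = 0 → A_y = 1877 lb.
ΣF_x = 0: no horizontal applied forces, so A_x = 0.

A_x = 0, A_y = 1877 lb, B_y = 2568 lb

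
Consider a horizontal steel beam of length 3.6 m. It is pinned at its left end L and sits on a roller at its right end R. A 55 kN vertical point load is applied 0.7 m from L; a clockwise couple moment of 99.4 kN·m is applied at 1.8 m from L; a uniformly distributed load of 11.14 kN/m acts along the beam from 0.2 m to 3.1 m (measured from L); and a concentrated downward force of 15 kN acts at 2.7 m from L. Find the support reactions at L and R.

L_x = 0, L_y = 37.94 kN, R_y = 64.36 kN

Resultant of the distributed load: 11.14 × 2.9 = 32.306 kN at 1.65 m from L.
ΣM about L: R_y·3.6 − 55·0.7 − 99.4 − (11.14·2.9)·1.65 − 15·2.7 = 0 → R_y = 231.7049/3.6 = 64.3625 ≈ 64.36 kN.
ΣF_y = 0: L_y + 64.3625 − 55 − 11.14·2.9 − 15 = 0 → L_y = 37.94 kN.
ΣF_x = 0: no horizontal applied forces, so L_x = 0.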